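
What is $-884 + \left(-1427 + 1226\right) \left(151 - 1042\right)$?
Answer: $178207$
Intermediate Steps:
$-884 + \left(-1427 + 1226\right) \left(151 - 1042\right) = -884 - -179091 = -884 + 179091 = 178207$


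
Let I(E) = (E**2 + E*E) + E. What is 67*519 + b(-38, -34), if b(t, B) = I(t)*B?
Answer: -62127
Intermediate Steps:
I(E) = E + 2*E**2 (I(E) = (E**2 + E**2) + E = 2*E**2 + E = E + 2*E**2)
b(t, B) = B*t*(1 + 2*t) (b(t, B) = (t*(1 + 2*t))*B = B*t*(1 + 2*t))
67*519 + b(-38, -34) = 67*519 - 34*(-38)*(1 + 2*(-38)) = 34773 - 34*(-38)*(1 - 76) = 34773 - 34*(-38)*(-75) = 34773 - 96900 = -62127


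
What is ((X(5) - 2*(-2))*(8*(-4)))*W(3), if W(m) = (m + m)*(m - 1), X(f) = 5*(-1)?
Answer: 384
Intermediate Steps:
X(f) = -5
W(m) = 2*m*(-1 + m) (W(m) = (2*m)*(-1 + m) = 2*m*(-1 + m))
((X(5) - 2*(-2))*(8*(-4)))*W(3) = ((-5 - 2*(-2))*(8*(-4)))*(2*3*(-1 + 3)) = ((-5 + 4)*(-32))*(2*3*2) = -1*(-32)*12 = 32*12 = 384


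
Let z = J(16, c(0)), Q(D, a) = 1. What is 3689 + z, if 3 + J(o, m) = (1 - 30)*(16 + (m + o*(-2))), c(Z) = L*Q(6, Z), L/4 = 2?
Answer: 3918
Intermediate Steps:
L = 8 (L = 4*2 = 8)
c(Z) = 8 (c(Z) = 8*1 = 8)
J(o, m) = -467 - 29*m + 58*o (J(o, m) = -3 + (1 - 30)*(16 + (m + o*(-2))) = -3 - 29*(16 + (m - 2*o)) = -3 - 29*(16 + m - 2*o) = -3 + (-464 - 29*m + 58*o) = -467 - 29*m + 58*o)
z = 229 (z = -467 - 29*8 + 58*16 = -467 - 232 + 928 = 229)
3689 + z = 3689 + 229 = 3918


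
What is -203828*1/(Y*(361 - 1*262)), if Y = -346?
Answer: 101914/17127 ≈ 5.9505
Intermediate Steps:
-203828*1/(Y*(361 - 1*262)) = -203828*(-1/(346*(361 - 1*262))) = -203828*(-1/(346*(361 - 262))) = -203828/(99*(-346)) = -203828/(-34254) = -203828*(-1/34254) = 101914/17127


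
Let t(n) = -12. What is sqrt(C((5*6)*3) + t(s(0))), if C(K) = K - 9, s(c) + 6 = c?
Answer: sqrt(69) ≈ 8.3066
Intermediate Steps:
s(c) = -6 + c
C(K) = -9 + K
sqrt(C((5*6)*3) + t(s(0))) = sqrt((-9 + (5*6)*3) - 12) = sqrt((-9 + 30*3) - 12) = sqrt((-9 + 90) - 12) = sqrt(81 - 12) = sqrt(69)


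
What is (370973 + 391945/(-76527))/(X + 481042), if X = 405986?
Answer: 14194529413/33940795878 ≈ 0.41821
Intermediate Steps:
(370973 + 391945/(-76527))/(X + 481042) = (370973 + 391945/(-76527))/(405986 + 481042) = (370973 + 391945*(-1/76527))/887028 = (370973 - 391945/76527)*(1/887028) = (28389058826/76527)*(1/887028) = 14194529413/33940795878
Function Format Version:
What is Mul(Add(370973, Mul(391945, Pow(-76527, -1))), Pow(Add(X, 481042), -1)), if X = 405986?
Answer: Rational(14194529413, 33940795878) ≈ 0.41821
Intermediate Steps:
Mul(Add(370973, Mul(391945, Pow(-76527, -1))), Pow(Add(X, 481042), -1)) = Mul(Add(370973, Mul(391945, Pow(-76527, -1))), Pow(Add(405986, 481042), -1)) = Mul(Add(370973, Mul(391945, Rational(-1, 76527))), Pow(887028, -1)) = Mul(Add(370973, Rational(-391945, 76527)), Rational(1, 887028)) = Mul(Rational(28389058826, 76527), Rational(1, 887028)) = Rational(14194529413, 33940795878)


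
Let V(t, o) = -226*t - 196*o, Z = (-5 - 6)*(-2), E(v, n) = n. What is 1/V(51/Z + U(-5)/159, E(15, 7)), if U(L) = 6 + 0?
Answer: -583/1110287 ≈ -0.00052509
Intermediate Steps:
U(L) = 6
Z = 22 (Z = -11*(-2) = 22)
1/V(51/Z + U(-5)/159, E(15, 7)) = 1/(-226*(51/22 + 6/159) - 196*7) = 1/(-226*(51*(1/22) + 6*(1/159)) - 1372) = 1/(-226*(51/22 + 2/53) - 1372) = 1/(-226*2747/1166 - 1372) = 1/(-310411/583 - 1372) = 1/(-1110287/583) = -583/1110287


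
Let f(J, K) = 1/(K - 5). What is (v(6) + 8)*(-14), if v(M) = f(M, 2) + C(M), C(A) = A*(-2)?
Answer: 182/3 ≈ 60.667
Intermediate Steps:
f(J, K) = 1/(-5 + K)
C(A) = -2*A
v(M) = -⅓ - 2*M (v(M) = 1/(-5 + 2) - 2*M = 1/(-3) - 2*M = -⅓ - 2*M)
(v(6) + 8)*(-14) = ((-⅓ - 2*6) + 8)*(-14) = ((-⅓ - 12) + 8)*(-14) = (-37/3 + 8)*(-14) = -13/3*(-14) = 182/3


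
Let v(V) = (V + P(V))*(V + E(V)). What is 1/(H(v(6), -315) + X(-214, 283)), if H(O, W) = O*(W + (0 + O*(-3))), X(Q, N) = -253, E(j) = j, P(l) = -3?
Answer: -1/15481 ≈ -6.4595e-5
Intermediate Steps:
v(V) = 2*V*(-3 + V) (v(V) = (V - 3)*(V + V) = (-3 + V)*(2*V) = 2*V*(-3 + V))
H(O, W) = O*(W - 3*O) (H(O, W) = O*(W + (0 - 3*O)) = O*(W - 3*O))
1/(H(v(6), -315) + X(-214, 283)) = 1/((2*6*(-3 + 6))*(-315 - 6*6*(-3 + 6)) - 253) = 1/((2*6*3)*(-315 - 6*6*3) - 253) = 1/(36*(-315 - 3*36) - 253) = 1/(36*(-315 - 108) - 253) = 1/(36*(-423) - 253) = 1/(-15228 - 253) = 1/(-15481) = -1/15481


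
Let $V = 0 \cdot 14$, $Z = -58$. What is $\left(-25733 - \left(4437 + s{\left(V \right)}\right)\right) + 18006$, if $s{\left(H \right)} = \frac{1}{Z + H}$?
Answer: $- \frac{705511}{58} \approx -12164.0$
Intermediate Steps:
$V = 0$
$s{\left(H \right)} = \frac{1}{-58 + H}$
$\left(-25733 - \left(4437 + s{\left(V \right)}\right)\right) + 18006 = \left(-25733 + \left(\left(3830 - 8267\right) - \frac{1}{-58 + 0}\right)\right) + 18006 = \left(-25733 + \left(\left(3830 - 8267\right) - \frac{1}{-58}\right)\right) + 18006 = \left(-25733 - \frac{257345}{58}\right) + 18006 = - \frac{1749859}{58} + 18006 = - \frac{705511}{58}$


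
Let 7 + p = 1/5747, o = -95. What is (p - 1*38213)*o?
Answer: 20866782205/5747 ≈ 3.6309e+6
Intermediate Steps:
p = -40228/5747 (p = -7 + 1/5747 = -40228/5747 ≈ -6.9998)
(p - 1*38213)*o = (-40228/5747 - 1*38213)*(-95) = (-40228/5747 - 38213)*(-95) = -219650339/5747*(-95) = 20866782205/5747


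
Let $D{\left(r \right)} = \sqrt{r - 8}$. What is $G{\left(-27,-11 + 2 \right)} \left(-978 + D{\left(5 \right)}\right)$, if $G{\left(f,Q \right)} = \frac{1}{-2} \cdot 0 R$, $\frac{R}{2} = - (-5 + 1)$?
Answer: $0$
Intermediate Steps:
$D{\left(r \right)} = \sqrt{-8 + r}$
$R = 8$ ($R = 2 \left(- (-5 + 1)\right) = 2 \left(\left(-1\right) \left(-4\right)\right) = 2 \cdot 4 = 8$)
$G{\left(f,Q \right)} = 0$ ($G{\left(f,Q \right)} = \frac{1}{-2} \cdot 0 \cdot 8 = \left(- \frac{1}{2}\right) 0 \cdot 8 = 0 \cdot 8 = 0$)
$G{\left(-27,-11 + 2 \right)} \left(-978 + D{\left(5 \right)}\right) = 0 \left(-978 + \sqrt{-8 + 5}\right) = 0 \left(-978 + \sqrt{-3}\right) = 0 \left(-978 + i \sqrt{3}\right) = 0$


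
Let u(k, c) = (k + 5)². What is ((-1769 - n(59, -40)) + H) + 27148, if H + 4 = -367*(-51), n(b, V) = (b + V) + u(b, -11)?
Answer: 39977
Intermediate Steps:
u(k, c) = (5 + k)²
n(b, V) = V + b + (5 + b)² (n(b, V) = (b + V) + (5 + b)² = (V + b) + (5 + b)² = V + b + (5 + b)²)
H = 18713 (H = -4 - 367*(-51) = -4 + 18717 = 18713)
((-1769 - n(59, -40)) + H) + 27148 = ((-1769 - (-40 + 59 + (5 + 59)²)) + 18713) + 27148 = ((-1769 - (-40 + 59 + 64²)) + 18713) + 27148 = ((-1769 - (-40 + 59 + 4096)) + 18713) + 27148 = ((-1769 - 1*4115) + 18713) + 27148 = ((-1769 - 4115) + 18713) + 27148 = (-5884 + 18713) + 27148 = 12829 + 27148 = 39977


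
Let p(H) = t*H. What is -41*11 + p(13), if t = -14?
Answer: -633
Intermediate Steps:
p(H) = -14*H
-41*11 + p(13) = -41*11 - 14*13 = -451 - 182 = -633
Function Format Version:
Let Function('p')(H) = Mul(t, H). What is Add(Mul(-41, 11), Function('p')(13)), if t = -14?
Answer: -633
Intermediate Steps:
Function('p')(H) = Mul(-14, H)
Add(Mul(-41, 11), Function('p')(13)) = Add(Mul(-41, 11), Mul(-14, 13)) = Add(-451, -182) = -633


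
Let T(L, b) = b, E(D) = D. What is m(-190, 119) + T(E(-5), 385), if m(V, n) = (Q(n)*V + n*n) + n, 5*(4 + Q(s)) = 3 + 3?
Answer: 15197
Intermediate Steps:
Q(s) = -14/5 (Q(s) = -4 + (3 + 3)/5 = -4 + (⅕)*6 = -4 + 6/5 = -14/5)
m(V, n) = n + n² - 14*V/5 (m(V, n) = (-14*V/5 + n*n) + n = (-14*V/5 + n²) + n = (n² - 14*V/5) + n = n + n² - 14*V/5)
m(-190, 119) + T(E(-5), 385) = (119 + 119² - 14/5*(-190)) + 385 = (119 + 14161 + 532) + 385 = 14812 + 385 = 15197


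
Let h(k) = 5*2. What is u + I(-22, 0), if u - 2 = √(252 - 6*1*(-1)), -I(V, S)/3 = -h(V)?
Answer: 32 + √258 ≈ 48.062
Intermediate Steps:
h(k) = 10
I(V, S) = 30 (I(V, S) = -(-3)*10 = -3*(-10) = 30)
u = 2 + √258 (u = 2 + √(252 - 6*1*(-1)) = 2 + √(252 - 6*(-1)) = 2 + √(252 + 6) = 2 + √258 ≈ 18.062)
u + I(-22, 0) = (2 + √258) + 30 = 32 + √258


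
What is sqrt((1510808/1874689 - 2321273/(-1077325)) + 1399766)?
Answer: sqrt(228385374368523661428335249019)/403929865385 ≈ 1183.1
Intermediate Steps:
sqrt((1510808/1874689 - 2321273/(-1077325)) + 1399766) = sqrt((1510808*(1/1874689) - 2321273*(-1/1077325)) + 1399766) = sqrt((1510808/1874689 + 2321273/1077325) + 1399766) = sqrt(5979296187697/2019649326925 + 1399766) = sqrt(2827042439048687247/2019649326925) = sqrt(228385374368523661428335249019)/403929865385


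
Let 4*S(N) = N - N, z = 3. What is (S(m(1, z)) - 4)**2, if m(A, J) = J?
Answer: 16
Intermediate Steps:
S(N) = 0 (S(N) = (N - N)/4 = (1/4)*0 = 0)
(S(m(1, z)) - 4)**2 = (0 - 4)**2 = (-4)**2 = 16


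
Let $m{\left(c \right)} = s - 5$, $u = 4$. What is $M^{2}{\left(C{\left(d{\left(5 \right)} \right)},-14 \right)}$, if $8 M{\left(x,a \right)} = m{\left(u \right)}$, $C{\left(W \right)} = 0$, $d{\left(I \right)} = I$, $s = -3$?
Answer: $1$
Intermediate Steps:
$m{\left(c \right)} = -8$ ($m{\left(c \right)} = -3 - 5 = -8$)
$M{\left(x,a \right)} = -1$ ($M{\left(x,a \right)} = \frac{1}{8} \left(-8\right) = -1$)
$M^{2}{\left(C{\left(d{\left(5 \right)} \right)},-14 \right)} = \left(-1\right)^{2} = 1$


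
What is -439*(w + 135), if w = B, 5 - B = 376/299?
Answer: -18211476/299 ≈ -60908.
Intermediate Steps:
B = 1119/299 (B = 5 - 376/299 = 1119/299 ≈ 3.7425)
w = 1119/299 ≈ 3.7425
-439*(w + 135) = -439*(1119/299 + 135) = -439*41484/299 = -18211476/299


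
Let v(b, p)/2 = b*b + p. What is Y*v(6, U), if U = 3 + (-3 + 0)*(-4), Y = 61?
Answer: 6222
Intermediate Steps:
U = 15 (U = 3 - 3*(-4) = 3 + 12 = 15)
v(b, p) = 2*p + 2*b**2 (v(b, p) = 2*(b*b + p) = 2*(b**2 + p) = 2*(p + b**2) = 2*p + 2*b**2)
Y*v(6, U) = 61*(2*15 + 2*6**2) = 61*(30 + 2*36) = 61*(30 + 72) = 61*102 = 6222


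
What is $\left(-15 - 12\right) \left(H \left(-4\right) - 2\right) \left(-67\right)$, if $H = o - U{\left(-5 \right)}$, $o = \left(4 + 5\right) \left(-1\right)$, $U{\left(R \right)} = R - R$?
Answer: $61506$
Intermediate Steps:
$U{\left(R \right)} = 0$
$o = -9$ ($o = 9 \left(-1\right) = -9$)
$H = -9$ ($H = -9 - 0 = -9 + 0 = -9$)
$\left(-15 - 12\right) \left(H \left(-4\right) - 2\right) \left(-67\right) = \left(-15 - 12\right) \left(\left(-9\right) \left(-4\right) - 2\right) \left(-67\right) = - 27 \left(36 - 2\right) \left(-67\right) = \left(-27\right) 34 \left(-67\right) = \left(-918\right) \left(-67\right) = 61506$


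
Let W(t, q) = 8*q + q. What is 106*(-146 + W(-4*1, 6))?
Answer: -9752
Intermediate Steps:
W(t, q) = 9*q
106*(-146 + W(-4*1, 6)) = 106*(-146 + 9*6) = 106*(-146 + 54) = 106*(-92) = -9752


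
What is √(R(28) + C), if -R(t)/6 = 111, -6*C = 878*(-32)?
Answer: 5*√1446/3 ≈ 63.377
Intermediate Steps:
C = 14048/3 (C = -439*(-32)/3 = -⅙*(-28096) = 14048/3 ≈ 4682.7)
R(t) = -666 (R(t) = -6*111 = -666)
√(R(28) + C) = √(-666 + 14048/3) = √(12050/3) = 5*√1446/3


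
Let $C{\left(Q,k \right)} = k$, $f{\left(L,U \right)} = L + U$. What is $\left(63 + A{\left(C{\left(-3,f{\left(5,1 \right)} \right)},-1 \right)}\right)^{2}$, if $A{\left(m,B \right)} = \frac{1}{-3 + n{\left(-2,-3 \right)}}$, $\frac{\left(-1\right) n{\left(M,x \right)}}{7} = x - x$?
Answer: $\frac{35344}{9} \approx 3927.1$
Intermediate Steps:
$n{\left(M,x \right)} = 0$ ($n{\left(M,x \right)} = - 7 \left(x - x\right) = \left(-7\right) 0 = 0$)
$A{\left(m,B \right)} = - \frac{1}{3}$ ($A{\left(m,B \right)} = \frac{1}{-3 + 0} = \frac{1}{-3} = - \frac{1}{3}$)
$\left(63 + A{\left(C{\left(-3,f{\left(5,1 \right)} \right)},-1 \right)}\right)^{2} = \left(63 - \frac{1}{3}\right)^{2} = \left(\frac{188}{3}\right)^{2} = \frac{35344}{9}$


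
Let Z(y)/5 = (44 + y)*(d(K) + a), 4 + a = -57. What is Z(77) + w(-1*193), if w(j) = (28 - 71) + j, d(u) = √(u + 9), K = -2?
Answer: -37141 + 605*√7 ≈ -35540.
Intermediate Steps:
a = -61 (a = -4 - 57 = -61)
d(u) = √(9 + u)
w(j) = -43 + j
Z(y) = 5*(-61 + √7)*(44 + y) (Z(y) = 5*((44 + y)*(√(9 - 2) - 61)) = 5*((44 + y)*(√7 - 61)) = 5*((44 + y)*(-61 + √7)) = 5*((-61 + √7)*(44 + y)) = 5*(-61 + √7)*(44 + y))
Z(77) + w(-1*193) = (-13420 - 305*77 + 220*√7 + 5*77*√7) + (-43 - 1*193) = (-13420 - 23485 + 220*√7 + 385*√7) + (-43 - 193) = (-36905 + 605*√7) - 236 = -37141 + 605*√7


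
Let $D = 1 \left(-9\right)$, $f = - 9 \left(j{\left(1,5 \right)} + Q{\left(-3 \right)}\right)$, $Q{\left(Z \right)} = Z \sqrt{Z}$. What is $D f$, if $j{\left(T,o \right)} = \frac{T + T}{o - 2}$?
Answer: $54 - 243 i \sqrt{3} \approx 54.0 - 420.89 i$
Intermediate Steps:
$j{\left(T,o \right)} = \frac{2 T}{-2 + o}$
$Q{\left(Z \right)} = Z^{\frac{3}{2}}$
$f = -6 + 27 i \sqrt{3}$ ($f = - 9 \left(2 \cdot 1 \frac{1}{-2 + 5} + \left(-3\right)^{\frac{3}{2}}\right) = - 9 \left(2 \cdot 1 \cdot \frac{1}{3} - 3 i \sqrt{3}\right) = - 9 \left(\frac{2}{3} - 3 i \sqrt{3}\right) = -6 + 27 i \sqrt{3} \approx -6.0 + 46.765 i$)
$D = -9$
$D f = - 9 \left(-6 + 27 i \sqrt{3}\right) = 54 - 243 i \sqrt{3}$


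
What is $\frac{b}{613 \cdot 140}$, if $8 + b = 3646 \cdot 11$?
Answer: $\frac{20049}{42910} \approx 0.46723$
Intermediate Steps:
$b = 40098$ ($b = -8 + 3646 \cdot 11 = -8 + 40106 = 40098$)
$\frac{b}{613 \cdot 140} = \frac{40098}{613 \cdot 140} = \frac{40098}{85820} = 40098 \cdot \frac{1}{85820} = \frac{20049}{42910}$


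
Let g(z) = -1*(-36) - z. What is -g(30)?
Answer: -6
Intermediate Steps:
g(z) = 36 - z
-g(30) = -(36 - 1*30) = -(36 - 30) = -1*6 = -6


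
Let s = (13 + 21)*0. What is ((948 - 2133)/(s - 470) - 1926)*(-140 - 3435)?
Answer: 646385025/94 ≈ 6.8764e+6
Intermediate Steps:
s = 0 (s = 34*0 = 0)
((948 - 2133)/(s - 470) - 1926)*(-140 - 3435) = ((948 - 2133)/(0 - 470) - 1926)*(-140 - 3435) = (-1185/(-470) - 1926)*(-3575) = (-1185*(-1/470) - 1926)*(-3575) = (237/94 - 1926)*(-3575) = -180807/94*(-3575) = 646385025/94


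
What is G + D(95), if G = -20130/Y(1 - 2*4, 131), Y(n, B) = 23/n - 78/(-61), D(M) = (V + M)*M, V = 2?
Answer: 16492765/857 ≈ 19245.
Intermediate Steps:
D(M) = M*(2 + M) (D(M) = (2 + M)*M = M*(2 + M))
Y(n, B) = 78/61 + 23/n (Y(n, B) = 23/n - 78*(-1/61) = 23/n + 78/61 = 78/61 + 23/n)
G = 8595510/857 (G = -20130/(78/61 + 23/(1 - 2*4)) = -20130/(78/61 + 23/(1 - 8)) = -20130/(78/61 + 23/(-7)) = -20130/(78/61 + 23*(-⅐)) = -20130/(78/61 - 23/7) = -20130/(-857/427) = -20130*(-427/857) = 8595510/857 ≈ 10030.)
G + D(95) = 8595510/857 + 95*(2 + 95) = 8595510/857 + 95*97 = 8595510/857 + 9215 = 16492765/857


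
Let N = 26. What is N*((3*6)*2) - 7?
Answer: 929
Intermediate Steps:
N*((3*6)*2) - 7 = 26*((3*6)*2) - 7 = 26*(18*2) - 7 = 26*36 - 7 = 936 - 7 = 929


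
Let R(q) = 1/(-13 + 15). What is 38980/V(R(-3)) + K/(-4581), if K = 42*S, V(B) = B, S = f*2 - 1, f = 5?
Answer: 39681598/509 ≈ 77960.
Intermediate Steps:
S = 9 (S = 5*2 - 1 = 10 - 1 = 9)
R(q) = ½ (R(q) = 1/2 = ½)
K = 378 (K = 42*9 = 378)
38980/V(R(-3)) + K/(-4581) = 38980/(½) + 378/(-4581) = 38980*2 + 378*(-1/4581) = 77960 - 42/509 = 39681598/509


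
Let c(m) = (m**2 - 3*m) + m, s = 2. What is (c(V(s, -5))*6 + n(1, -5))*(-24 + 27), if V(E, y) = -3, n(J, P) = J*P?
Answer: 255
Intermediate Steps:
c(m) = m**2 - 2*m
(c(V(s, -5))*6 + n(1, -5))*(-24 + 27) = (-3*(-2 - 3)*6 + 1*(-5))*(-24 + 27) = (-3*(-5)*6 - 5)*3 = (15*6 - 5)*3 = (90 - 5)*3 = 85*3 = 255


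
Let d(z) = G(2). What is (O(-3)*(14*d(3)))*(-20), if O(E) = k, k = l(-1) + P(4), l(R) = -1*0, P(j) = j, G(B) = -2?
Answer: 2240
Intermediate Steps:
l(R) = 0
d(z) = -2
k = 4 (k = 0 + 4 = 4)
O(E) = 4
(O(-3)*(14*d(3)))*(-20) = (4*(14*(-2)))*(-20) = (4*(-28))*(-20) = -112*(-20) = 2240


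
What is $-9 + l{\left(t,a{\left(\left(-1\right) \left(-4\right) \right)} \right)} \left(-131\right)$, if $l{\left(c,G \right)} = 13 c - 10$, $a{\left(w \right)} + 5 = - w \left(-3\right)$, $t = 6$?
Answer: $-8917$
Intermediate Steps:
$a{\left(w \right)} = -5 + 3 w$ ($a{\left(w \right)} = -5 + - w \left(-3\right) = -5 + 3 w$)
$l{\left(c,G \right)} = -10 + 13 c$
$-9 + l{\left(t,a{\left(\left(-1\right) \left(-4\right) \right)} \right)} \left(-131\right) = -9 + \left(-10 + 13 \cdot 6\right) \left(-131\right) = -9 + \left(-10 + 78\right) \left(-131\right) = -9 + 68 \left(-131\right) = -9 - 8908 = -8917$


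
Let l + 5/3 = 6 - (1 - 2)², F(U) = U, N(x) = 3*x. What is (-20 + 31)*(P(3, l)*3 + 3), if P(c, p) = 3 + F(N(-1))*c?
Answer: -165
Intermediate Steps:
l = 10/3 (l = -5/3 + (6 - (1 - 2)²) = -5/3 + (6 - 1*(-1)²) = -5/3 + (6 - 1*1) = -5/3 + (6 - 1) = -5/3 + 5 = 10/3 ≈ 3.3333)
P(c, p) = 3 - 3*c (P(c, p) = 3 + (3*(-1))*c = 3 - 3*c)
(-20 + 31)*(P(3, l)*3 + 3) = (-20 + 31)*((3 - 3*3)*3 + 3) = 11*((3 - 9)*3 + 3) = 11*(-6*3 + 3) = 11*(-18 + 3) = 11*(-15) = -165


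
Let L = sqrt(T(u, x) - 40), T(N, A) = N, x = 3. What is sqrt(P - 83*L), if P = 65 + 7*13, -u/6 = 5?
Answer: sqrt(156 - 83*I*sqrt(70)) ≈ 20.829 - 16.669*I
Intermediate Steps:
u = -30 (u = -6*5 = -30)
P = 156 (P = 65 + 91 = 156)
L = I*sqrt(70) (L = sqrt(-30 - 40) = sqrt(-70) = I*sqrt(70) ≈ 8.3666*I)
sqrt(P - 83*L) = sqrt(156 - 83*I*sqrt(70))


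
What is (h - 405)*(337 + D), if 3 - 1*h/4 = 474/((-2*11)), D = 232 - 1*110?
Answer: -1549125/11 ≈ -1.4083e+5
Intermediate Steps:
D = 122 (D = 232 - 110 = 122)
h = 1080/11 (h = 12 - 1896/((-2*11)) = 12 - 1896/(-22) = 12 - 1896*(-1)/22 = 12 - 4*(-237/11) = 12 + 948/11 = 1080/11 ≈ 98.182)
(h - 405)*(337 + D) = (1080/11 - 405)*(337 + 122) = -3375/11*459 = -1549125/11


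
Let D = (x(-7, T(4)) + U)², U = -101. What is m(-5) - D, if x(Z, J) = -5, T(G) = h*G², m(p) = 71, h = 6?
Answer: -11165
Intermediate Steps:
T(G) = 6*G²
D = 11236 (D = (-5 - 101)² = (-106)² = 11236)
m(-5) - D = 71 - 1*11236 = 71 - 11236 = -11165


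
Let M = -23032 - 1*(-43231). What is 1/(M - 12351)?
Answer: 1/7848 ≈ 0.00012742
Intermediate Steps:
M = 20199 (M = -23032 + 43231 = 20199)
1/(M - 12351) = 1/(20199 - 12351) = 1/7848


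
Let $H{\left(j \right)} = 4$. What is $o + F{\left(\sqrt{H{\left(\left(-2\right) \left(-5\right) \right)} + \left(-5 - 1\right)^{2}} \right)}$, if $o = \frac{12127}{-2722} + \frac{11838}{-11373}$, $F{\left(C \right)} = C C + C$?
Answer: $\frac{356049611}{10319102} + 2 \sqrt{10} \approx 40.828$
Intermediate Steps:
$F{\left(C \right)} = C + C^{2}$ ($F{\left(C \right)} = C^{2} + C = C + C^{2}$)
$o = - \frac{56714469}{10319102}$ ($o = 12127 \left(- \frac{1}{2722}\right) + 11838 \left(- \frac{1}{11373}\right) = - \frac{12127}{2722} - \frac{3946}{3791} = - \frac{56714469}{10319102} \approx -5.4961$)
$o + F{\left(\sqrt{H{\left(\left(-2\right) \left(-5\right) \right)} + \left(-5 - 1\right)^{2}} \right)} = - \frac{56714469}{10319102} + \sqrt{4 + \left(-5 - 1\right)^{2}} \left(1 + \sqrt{4 + \left(-5 - 1\right)^{2}}\right) = - \frac{56714469}{10319102} + \sqrt{4 + \left(-6\right)^{2}} \left(1 + \sqrt{4 + \left(-6\right)^{2}}\right) = - \frac{56714469}{10319102} + \sqrt{4 + 36} \left(1 + \sqrt{4 + 36}\right) = - \frac{56714469}{10319102} + \sqrt{40} \left(1 + \sqrt{40}\right) = - \frac{56714469}{10319102} + 2 \sqrt{10} \left(1 + 2 \sqrt{10}\right)$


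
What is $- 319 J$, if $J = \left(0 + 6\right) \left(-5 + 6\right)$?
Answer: $-1914$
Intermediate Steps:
$J = 6$ ($J = 6 \cdot 1 = 6$)
$- 319 J = \left(-319\right) 6 = -1914$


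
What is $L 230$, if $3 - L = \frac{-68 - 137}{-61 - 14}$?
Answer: $\frac{184}{3} \approx 61.333$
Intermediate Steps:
$L = \frac{4}{15}$ ($L = 3 - \frac{-68 - 137}{-61 - 14} = 3 - - \frac{205}{-75} = 3 - \left(-205\right) \left(- \frac{1}{75}\right) = 3 - \frac{41}{15} = \frac{4}{15} \approx 0.26667$)
$L 230 = \frac{4}{15} \cdot 230 = \frac{184}{3}$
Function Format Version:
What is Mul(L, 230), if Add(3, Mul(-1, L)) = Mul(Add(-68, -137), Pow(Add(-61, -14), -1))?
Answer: Rational(184, 3) ≈ 61.333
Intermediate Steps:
L = Rational(4, 15) (L = Add(3, Mul(-1, Mul(Add(-68, -137), Pow(Add(-61, -14), -1)))) = Add(3, Mul(-1, Mul(-205, Pow(-75, -1)))) = Add(3, Mul(-1, Mul(-205, Rational(-1, 75)))) = Add(3, Mul(-1, Rational(41, 15))) = Add(3, Rational(-41, 15)) = Rational(4, 15) ≈ 0.26667)
Mul(L, 230) = Mul(Rational(4, 15), 230) = Rational(184, 3)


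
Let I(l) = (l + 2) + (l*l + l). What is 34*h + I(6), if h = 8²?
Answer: 2226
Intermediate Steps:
h = 64
I(l) = 2 + l² + 2*l (I(l) = (2 + l) + (l² + l) = (2 + l) + (l + l²) = 2 + l² + 2*l)
34*h + I(6) = 34*64 + (2 + 6² + 2*6) = 2176 + (2 + 36 + 12) = 2176 + 50 = 2226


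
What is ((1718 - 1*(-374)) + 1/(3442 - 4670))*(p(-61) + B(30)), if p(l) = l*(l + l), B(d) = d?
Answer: 4798845300/307 ≈ 1.5631e+7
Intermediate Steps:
p(l) = 2*l² (p(l) = l*(2*l) = 2*l²)
((1718 - 1*(-374)) + 1/(3442 - 4670))*(p(-61) + B(30)) = ((1718 - 1*(-374)) + 1/(3442 - 4670))*(2*(-61)² + 30) = ((1718 + 374) + 1/(-1228))*(2*3721 + 30) = (2092 - 1/1228)*(7442 + 30) = (2568975/1228)*7472 = 4798845300/307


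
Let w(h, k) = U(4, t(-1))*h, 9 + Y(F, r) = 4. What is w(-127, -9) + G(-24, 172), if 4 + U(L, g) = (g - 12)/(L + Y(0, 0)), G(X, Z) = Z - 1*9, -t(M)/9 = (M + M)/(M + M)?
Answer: -1996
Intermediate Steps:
t(M) = -9 (t(M) = -9*(M + M)/(M + M) = -9*2*M/(2*M) = -9*2*M*1/(2*M) = -9*1 = -9)
Y(F, r) = -5 (Y(F, r) = -9 + 4 = -5)
G(X, Z) = -9 + Z (G(X, Z) = Z - 9 = -9 + Z)
U(L, g) = -4 + (-12 + g)/(-5 + L) (U(L, g) = -4 + (g - 12)/(L - 5) = -4 + (-12 + g)/(-5 + L))
w(h, k) = 17*h (w(h, k) = ((8 - 9 - 4*4)/(-5 + 4))*h = ((8 - 9 - 16)/(-1))*h = (-1*(-17))*h = 17*h)
w(-127, -9) + G(-24, 172) = 17*(-127) + (-9 + 172) = -2159 + 163 = -1996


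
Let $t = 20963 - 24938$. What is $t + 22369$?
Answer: $18394$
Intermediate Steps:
$t = -3975$
$t + 22369 = -3975 + 22369 = 18394$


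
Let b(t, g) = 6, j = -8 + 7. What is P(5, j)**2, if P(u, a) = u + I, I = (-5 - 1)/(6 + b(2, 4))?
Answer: 81/4 ≈ 20.250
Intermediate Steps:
j = -1
I = -1/2 (I = (-5 - 1)/(6 + 6) = -6/12 = -6*1/12 = -1/2 ≈ -0.50000)
P(u, a) = -1/2 + u (P(u, a) = u - 1/2 = -1/2 + u)
P(5, j)**2 = (-1/2 + 5)**2 = (9/2)**2 = 81/4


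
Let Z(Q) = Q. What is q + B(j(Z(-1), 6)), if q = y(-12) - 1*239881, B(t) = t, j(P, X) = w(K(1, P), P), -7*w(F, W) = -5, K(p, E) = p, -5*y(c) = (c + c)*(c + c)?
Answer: -8399842/35 ≈ -2.4000e+5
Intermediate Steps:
y(c) = -4*c²/5 (y(c) = -(c + c)*(c + c)/5 = -2*c*2*c/5 = -4*c²/5)
w(F, W) = 5/7 (w(F, W) = -⅐*(-5) = 5/7)
j(P, X) = 5/7
q = -1199981/5 (q = -⅘*(-12)² - 1*239881 = -⅘*144 - 239881 = -576/5 - 239881 = -1199981/5 ≈ -2.4000e+5)
q + B(j(Z(-1), 6)) = -1199981/5 + 5/7 = -8399842/35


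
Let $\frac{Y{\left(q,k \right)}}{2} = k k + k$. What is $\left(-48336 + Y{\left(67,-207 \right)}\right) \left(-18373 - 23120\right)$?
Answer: $-1533083364$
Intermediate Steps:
$Y{\left(q,k \right)} = 2 k + 2 k^{2}$ ($Y{\left(q,k \right)} = 2 \left(k k + k\right) = 2 \left(k^{2} + k\right) = 2 \left(k + k^{2}\right) = 2 k + 2 k^{2}$)
$\left(-48336 + Y{\left(67,-207 \right)}\right) \left(-18373 - 23120\right) = \left(-48336 + 2 \left(-207\right) \left(1 - 207\right)\right) \left(-18373 - 23120\right) = \left(-48336 + 2 \left(-207\right) \left(-206\right)\right) \left(-41493\right) = \left(-48336 + 85284\right) \left(-41493\right) = 36948 \left(-41493\right) = -1533083364$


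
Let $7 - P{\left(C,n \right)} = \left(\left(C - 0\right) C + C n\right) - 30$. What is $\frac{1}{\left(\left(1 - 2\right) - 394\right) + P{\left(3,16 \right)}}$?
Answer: $- \frac{1}{415} \approx -0.0024096$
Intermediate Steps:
$P{\left(C,n \right)} = 37 - C^{2} - C n$ ($P{\left(C,n \right)} = 7 - \left(\left(\left(C - 0\right) C + C n\right) - 30\right) = 7 - \left(\left(\left(C + 0\right) C + C n\right) - 30\right) = 7 - \left(\left(C C + C n\right) - 30\right) = 7 - \left(\left(C^{2} + C n\right) - 30\right) = 7 - \left(-30 + C^{2} + C n\right) = 37 - C^{2} - C n$)
$\frac{1}{\left(\left(1 - 2\right) - 394\right) + P{\left(3,16 \right)}} = \frac{1}{\left(\left(1 - 2\right) - 394\right) - \left(-28 + 48\right)} = \frac{1}{\left(\left(1 - 2\right) - 394\right) - 20} = \frac{1}{\left(-1 - 394\right) - 20} = \frac{1}{-395 - 20} = \frac{1}{-415} = - \frac{1}{415}$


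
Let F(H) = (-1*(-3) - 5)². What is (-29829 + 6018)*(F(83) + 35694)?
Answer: -850005078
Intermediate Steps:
F(H) = 4 (F(H) = (3 - 5)² = (-2)² = 4)
(-29829 + 6018)*(F(83) + 35694) = (-29829 + 6018)*(4 + 35694) = -23811*35698 = -850005078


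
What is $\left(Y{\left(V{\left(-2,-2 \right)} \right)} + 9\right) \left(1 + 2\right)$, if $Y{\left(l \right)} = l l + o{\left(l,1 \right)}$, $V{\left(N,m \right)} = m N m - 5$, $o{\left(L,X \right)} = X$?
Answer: $537$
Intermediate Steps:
$V{\left(N,m \right)} = -5 + N m^{2}$ ($V{\left(N,m \right)} = N m m - 5 = N m^{2} - 5 = -5 + N m^{2}$)
$Y{\left(l \right)} = 1 + l^{2}$ ($Y{\left(l \right)} = l l + 1 = l^{2} + 1 = 1 + l^{2}$)
$\left(Y{\left(V{\left(-2,-2 \right)} \right)} + 9\right) \left(1 + 2\right) = \left(\left(1 + \left(-5 - 2 \left(-2\right)^{2}\right)^{2}\right) + 9\right) \left(1 + 2\right) = \left(\left(1 + \left(-5 - 8\right)^{2}\right) + 9\right) 3 = \left(\left(1 + \left(-13\right)^{2}\right) + 9\right) 3 = \left(\left(1 + 169\right) + 9\right) 3 = \left(170 + 9\right) 3 = 179 \cdot 3 = 537$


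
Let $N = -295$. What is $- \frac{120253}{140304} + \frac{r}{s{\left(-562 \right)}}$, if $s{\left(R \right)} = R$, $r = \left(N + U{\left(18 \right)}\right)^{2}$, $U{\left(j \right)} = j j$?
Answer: $- \frac{92788925}{39425424} \approx -2.3535$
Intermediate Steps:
$U{\left(j \right)} = j^{2}$
$r = 841$ ($r = \left(-295 + 18^{2}\right)^{2} = \left(-295 + 324\right)^{2} = 29^{2} = 841$)
$- \frac{120253}{140304} + \frac{r}{s{\left(-562 \right)}} = - \frac{120253}{140304} + \frac{841}{-562} = \left(-120253\right) \frac{1}{140304} + 841 \left(- \frac{1}{562}\right) = - \frac{120253}{140304} - \frac{841}{562} = - \frac{92788925}{39425424}$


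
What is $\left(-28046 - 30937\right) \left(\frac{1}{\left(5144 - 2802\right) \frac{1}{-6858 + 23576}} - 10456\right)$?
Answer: $\frac{721693397511}{1171} \approx 6.163 \cdot 10^{8}$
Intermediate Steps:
$\left(-28046 - 30937\right) \left(\frac{1}{\left(5144 - 2802\right) \frac{1}{-6858 + 23576}} - 10456\right) = \left(-28046 - 30937\right) \left(\frac{1}{2342 \cdot \frac{1}{16718}} - 10456\right) = - 58983 \left(\frac{1}{\frac{1171}{8359}} - 10456\right) = - 58983 \left(\frac{8359}{1171} - 10456\right) = \left(-58983\right) \left(- \frac{12235617}{1171}\right) = \frac{721693397511}{1171}$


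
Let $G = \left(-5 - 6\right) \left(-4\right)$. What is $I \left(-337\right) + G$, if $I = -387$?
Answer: $130463$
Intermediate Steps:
$G = 44$ ($G = \left(-11\right) \left(-4\right) = 44$)
$I \left(-337\right) + G = \left(-387\right) \left(-337\right) + 44 = 130419 + 44 = 130463$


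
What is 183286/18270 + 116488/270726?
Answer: 4312376783/412180335 ≈ 10.462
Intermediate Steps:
183286/18270 + 116488/270726 = 183286*(1/18270) + 116488*(1/270726) = 91643/9135 + 58244/135363 = 4312376783/412180335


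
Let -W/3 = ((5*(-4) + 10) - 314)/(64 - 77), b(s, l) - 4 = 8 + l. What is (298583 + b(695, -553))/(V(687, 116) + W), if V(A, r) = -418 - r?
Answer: -1937273/3957 ≈ -489.58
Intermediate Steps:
b(s, l) = 12 + l (b(s, l) = 4 + (8 + l) = 12 + l)
W = -972/13 (W = -3*((5*(-4) + 10) - 314)/(64 - 77) = -3*((-20 + 10) - 314)/(-13) = -3*(-10 - 314)*(-1)/13 = -(-972)*(-1)/13 = -3*324/13 = -972/13 ≈ -74.769)
(298583 + b(695, -553))/(V(687, 116) + W) = (298583 + (12 - 553))/((-418 - 1*116) - 972/13) = (298583 - 541)/((-418 - 116) - 972/13) = 298042/(-534 - 972/13) = 298042/(-7914/13) = 298042*(-13/7914) = -1937273/3957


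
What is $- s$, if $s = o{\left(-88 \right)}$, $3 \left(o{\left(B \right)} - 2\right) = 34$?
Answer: $- \frac{40}{3} \approx -13.333$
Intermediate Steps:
$o{\left(B \right)} = \frac{40}{3}$ ($o{\left(B \right)} = 2 + \frac{1}{3} \cdot 34 = 2 + \frac{34}{3} = \frac{40}{3}$)
$s = \frac{40}{3} \approx 13.333$
$- s = \left(-1\right) \frac{40}{3} = - \frac{40}{3}$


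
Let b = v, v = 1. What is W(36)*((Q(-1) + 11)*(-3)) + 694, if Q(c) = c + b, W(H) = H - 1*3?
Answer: -395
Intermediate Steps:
b = 1
W(H) = -3 + H (W(H) = H - 3 = -3 + H)
Q(c) = 1 + c (Q(c) = c + 1 = 1 + c)
W(36)*((Q(-1) + 11)*(-3)) + 694 = (-3 + 36)*(((1 - 1) + 11)*(-3)) + 694 = 33*((0 + 11)*(-3)) + 694 = 33*(11*(-3)) + 694 = 33*(-33) + 694 = -1089 + 694 = -395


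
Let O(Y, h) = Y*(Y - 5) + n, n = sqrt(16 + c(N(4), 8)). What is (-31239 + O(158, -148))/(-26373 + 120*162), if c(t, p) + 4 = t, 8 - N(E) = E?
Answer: 7061/6933 ≈ 1.0185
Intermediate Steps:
N(E) = 8 - E
c(t, p) = -4 + t
n = 4 (n = sqrt(16 + (-4 + (8 - 1*4))) = sqrt(16 + (-4 + (8 - 4))) = sqrt(16 + (-4 + 4)) = sqrt(16 + 0) = sqrt(16) = 4)
O(Y, h) = 4 + Y*(-5 + Y) (O(Y, h) = Y*(Y - 5) + 4 = Y*(-5 + Y) + 4 = 4 + Y*(-5 + Y))
(-31239 + O(158, -148))/(-26373 + 120*162) = (-31239 + (4 + 158**2 - 5*158))/(-26373 + 120*162) = (-31239 + (4 + 24964 - 790))/(-26373 + 19440) = (-31239 + 24178)/(-6933) = -7061*(-1/6933) = 7061/6933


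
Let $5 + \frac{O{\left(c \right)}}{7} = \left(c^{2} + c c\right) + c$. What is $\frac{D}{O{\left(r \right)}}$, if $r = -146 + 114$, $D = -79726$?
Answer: $- \frac{79726}{14077} \approx -5.6636$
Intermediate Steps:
$r = -32$
$O{\left(c \right)} = -35 + 7 c + 14 c^{2}$ ($O{\left(c \right)} = -35 + 7 \left(\left(c^{2} + c c\right) + c\right) = -35 + 7 \left(\left(c^{2} + c^{2}\right) + c\right) = -35 + 7 \left(2 c^{2} + c\right) = -35 + 7 \left(c + 2 c^{2}\right) = -35 + \left(7 c + 14 c^{2}\right) = -35 + 7 c + 14 c^{2}$)
$\frac{D}{O{\left(r \right)}} = - \frac{79726}{-35 + 7 \left(-32\right) + 14 \left(-32\right)^{2}} = - \frac{79726}{-35 - 224 + 14 \cdot 1024} = - \frac{79726}{-35 - 224 + 14336} = - \frac{79726}{14077}$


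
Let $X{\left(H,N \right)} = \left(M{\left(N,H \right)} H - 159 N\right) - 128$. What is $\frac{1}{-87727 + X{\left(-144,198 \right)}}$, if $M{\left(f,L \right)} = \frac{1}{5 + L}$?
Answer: $- \frac{139}{16587699} \approx -8.3797 \cdot 10^{-6}$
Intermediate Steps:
$X{\left(H,N \right)} = -128 - 159 N + \frac{H}{5 + H}$ ($X{\left(H,N \right)} = \left(\frac{H}{5 + H} - 159 N\right) - 128 = \left(- 159 N + \frac{H}{5 + H}\right) - 128 = -128 - 159 N + \frac{H}{5 + H}$)
$\frac{1}{-87727 + X{\left(-144,198 \right)}} = \frac{1}{-87727 + \frac{-144 - \left(5 - 144\right) \left(128 + 159 \cdot 198\right)}{5 - 144}} = \frac{1}{-87727 + \frac{-144 - - 139 \left(128 + 31482\right)}{-139}} = \frac{1}{-87727 - \frac{-144 - \left(-139\right) 31610}{139}} = \frac{1}{-87727 - \frac{-144 + 4393790}{139}} = \frac{1}{-87727 - \frac{4393646}{139}} = \frac{1}{- \frac{16587699}{139}} = - \frac{139}{16587699}$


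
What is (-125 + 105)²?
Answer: 400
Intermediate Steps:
(-125 + 105)² = (-20)² = 400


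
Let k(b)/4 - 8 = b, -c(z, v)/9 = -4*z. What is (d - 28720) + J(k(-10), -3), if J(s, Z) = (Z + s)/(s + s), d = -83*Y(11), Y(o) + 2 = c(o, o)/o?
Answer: -504661/16 ≈ -31541.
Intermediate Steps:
c(z, v) = 36*z (c(z, v) = -(-36)*z = 36*z)
Y(o) = 34 (Y(o) = -2 + (36*o)/o = -2 + 36 = 34)
k(b) = 32 + 4*b
d = -2822 (d = -83*34 = -2822)
J(s, Z) = (Z + s)/(2*s) (J(s, Z) = (Z + s)/((2*s)) = (Z + s)*(1/(2*s)) = (Z + s)/(2*s))
(d - 28720) + J(k(-10), -3) = (-2822 - 28720) + (-3 + (32 + 4*(-10)))/(2*(32 + 4*(-10))) = -31542 + (-3 + (32 - 40))/(2*(32 - 40)) = -31542 + (½)*(-3 - 8)/(-8) = -31542 + (½)*(-⅛)*(-11) = -31542 + 11/16 = -504661/16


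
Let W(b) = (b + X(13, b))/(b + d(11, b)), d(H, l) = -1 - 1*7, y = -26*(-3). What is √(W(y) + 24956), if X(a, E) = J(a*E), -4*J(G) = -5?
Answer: √489159790/140 ≈ 157.98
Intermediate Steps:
J(G) = 5/4 (J(G) = -¼*(-5) = 5/4)
y = 78
d(H, l) = -8 (d(H, l) = -1 - 7 = -8)
X(a, E) = 5/4
W(b) = (5/4 + b)/(-8 + b) (W(b) = (b + 5/4)/(b - 8) = (5/4 + b)/(-8 + b))
√(W(y) + 24956) = √((5/4 + 78)/(-8 + 78) + 24956) = √((317/4)/70 + 24956) = √((1/70)*(317/4) + 24956) = √(317/280 + 24956) = √(6987997/280) = √489159790/140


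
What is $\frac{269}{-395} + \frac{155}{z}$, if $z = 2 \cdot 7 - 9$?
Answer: $\frac{11976}{395} \approx 30.319$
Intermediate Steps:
$z = 5$ ($z = 14 - 9 = 5$)
$\frac{269}{-395} + \frac{155}{z} = \frac{269}{-395} + \frac{155}{5} = 269 \left(- \frac{1}{395}\right) + 155 \cdot \frac{1}{5} = - \frac{269}{395} + 31 = \frac{11976}{395}$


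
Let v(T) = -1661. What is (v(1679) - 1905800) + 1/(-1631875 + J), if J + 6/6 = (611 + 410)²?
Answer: -1124324274536/589435 ≈ -1.9075e+6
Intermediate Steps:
J = 1042440 (J = -1 + (611 + 410)² = -1 + 1021² = -1 + 1042441 = 1042440)
(v(1679) - 1905800) + 1/(-1631875 + J) = (-1661 - 1905800) + 1/(-1631875 + 1042440) = -1907461 + 1/(-589435) = -1907461 - 1/589435 = -1124324274536/589435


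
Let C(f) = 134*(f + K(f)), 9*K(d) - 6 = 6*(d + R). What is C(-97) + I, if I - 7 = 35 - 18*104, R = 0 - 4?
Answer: -71284/3 ≈ -23761.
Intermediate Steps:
R = -4
K(d) = -2 + 2*d/3 (K(d) = ⅔ + (6*(d - 4))/9 = ⅔ + (6*(-4 + d))/9 = ⅔ + (-24 + 6*d)/9 = ⅔ + (-8/3 + 2*d/3) = -2 + 2*d/3)
I = -1830 (I = 7 + (35 - 18*104) = 7 + (35 - 1872) = 7 - 1837 = -1830)
C(f) = -268 + 670*f/3 (C(f) = 134*(f + (-2 + 2*f/3)) = 134*(-2 + 5*f/3) = -268 + 670*f/3)
C(-97) + I = (-268 + (670/3)*(-97)) - 1830 = (-268 - 64990/3) - 1830 = -65794/3 - 1830 = -71284/3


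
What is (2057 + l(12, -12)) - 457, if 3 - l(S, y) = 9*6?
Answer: 1549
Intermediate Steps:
l(S, y) = -51 (l(S, y) = 3 - 9*6 = 3 - 1*54 = 3 - 54 = -51)
(2057 + l(12, -12)) - 457 = (2057 - 51) - 457 = 2006 - 457 = 1549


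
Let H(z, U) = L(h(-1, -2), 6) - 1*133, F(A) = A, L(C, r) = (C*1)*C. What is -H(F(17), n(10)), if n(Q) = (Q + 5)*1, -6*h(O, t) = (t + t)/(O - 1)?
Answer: 1196/9 ≈ 132.89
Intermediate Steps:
h(O, t) = -t/(3*(-1 + O)) (h(O, t) = -(t + t)/(6*(O - 1)) = -2*t/(6*(-1 + O)) = -t/(3*(-1 + O)))
L(C, r) = C² (L(C, r) = C*C = C²)
n(Q) = 5 + Q (n(Q) = (5 + Q)*1 = 5 + Q)
H(z, U) = -1196/9 (H(z, U) = (-1*(-2)/(-3 + 3*(-1)))² - 1*133 = (-1*(-2)/(-3 - 3))² - 133 = (-1*(-2)/(-6))² - 133 = (-1*(-2)*(-⅙))² - 133 = (-⅓)² - 133 = ⅑ - 133 = -1196/9)
-H(F(17), n(10)) = -1*(-1196/9) = 1196/9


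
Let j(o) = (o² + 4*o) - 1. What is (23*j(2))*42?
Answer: 10626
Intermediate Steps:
j(o) = -1 + o² + 4*o
(23*j(2))*42 = (23*(-1 + 2² + 4*2))*42 = (23*(-1 + 4 + 8))*42 = (23*11)*42 = 253*42 = 10626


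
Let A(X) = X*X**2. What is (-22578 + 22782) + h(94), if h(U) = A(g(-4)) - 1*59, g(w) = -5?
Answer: 20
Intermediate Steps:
A(X) = X**3
h(U) = -184 (h(U) = (-5)**3 - 1*59 = -125 - 59 = -184)
(-22578 + 22782) + h(94) = (-22578 + 22782) - 184 = 204 - 184 = 20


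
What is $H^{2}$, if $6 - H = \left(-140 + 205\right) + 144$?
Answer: $41209$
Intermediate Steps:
$H = -203$ ($H = 6 - \left(\left(-140 + 205\right) + 144\right) = 6 - \left(65 + 144\right) = 6 - 209 = -203$)
$H^{2} = \left(-203\right)^{2} = 41209$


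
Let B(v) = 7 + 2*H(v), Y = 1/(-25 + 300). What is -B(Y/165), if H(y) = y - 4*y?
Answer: -105873/15125 ≈ -6.9999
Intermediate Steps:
H(y) = -3*y
Y = 1/275 ≈ 0.0036364
B(v) = 7 - 6*v (B(v) = 7 + 2*(-3*v) = 7 - 6*v)
-B(Y/165) = -(7 - 6/(275*165)) = -(7 - 6*1/45375) = -(7 - 2/15125) = -1*105873/15125 = -105873/15125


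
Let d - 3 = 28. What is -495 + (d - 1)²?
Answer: 405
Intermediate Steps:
d = 31 (d = 3 + 28 = 31)
-495 + (d - 1)² = -495 + (31 - 1)² = -495 + 30² = -495 + 900 = 405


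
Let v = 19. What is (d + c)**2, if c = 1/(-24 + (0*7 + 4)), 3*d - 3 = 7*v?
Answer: 7382089/3600 ≈ 2050.6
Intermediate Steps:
d = 136/3 (d = 1 + (7*19)/3 = 1 + (1/3)*133 = 1 + 133/3 = 136/3 ≈ 45.333)
c = -1/20 (c = 1/(-24 + (0 + 4)) = 1/(-24 + 4) = 1/(-20) = -1/20 ≈ -0.050000)
(d + c)**2 = (136/3 - 1/20)**2 = (2717/60)**2 = 7382089/3600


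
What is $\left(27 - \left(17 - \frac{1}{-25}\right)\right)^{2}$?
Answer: $\frac{62001}{625} \approx 99.202$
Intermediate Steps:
$\left(27 - \left(17 - \frac{1}{-25}\right)\right)^{2} = \left(27 - \frac{426}{25}\right)^{2} = \left(\frac{249}{25}\right)^{2} = \frac{62001}{625}$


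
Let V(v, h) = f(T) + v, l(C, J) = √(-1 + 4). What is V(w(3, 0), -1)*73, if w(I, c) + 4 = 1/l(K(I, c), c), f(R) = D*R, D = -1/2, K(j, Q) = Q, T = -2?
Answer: -219 + 73*√3/3 ≈ -176.85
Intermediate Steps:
D = -½ (D = -1*½ = -½ ≈ -0.50000)
l(C, J) = √3
f(R) = -R/2
w(I, c) = -4 + √3/3 (w(I, c) = -4 + 1/(√3) = -4 + √3/3)
V(v, h) = 1 + v (V(v, h) = -½*(-2) + v = 1 + v)
V(w(3, 0), -1)*73 = (1 + (-4 + √3/3))*73 = (-3 + √3/3)*73 = -219 + 73*√3/3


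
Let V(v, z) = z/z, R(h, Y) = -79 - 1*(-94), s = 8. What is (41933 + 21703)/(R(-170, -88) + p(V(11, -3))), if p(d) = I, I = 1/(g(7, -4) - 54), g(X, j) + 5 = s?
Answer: 811359/191 ≈ 4248.0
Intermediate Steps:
g(X, j) = 3 (g(X, j) = -5 + 8 = 3)
I = -1/51 (I = 1/(3 - 54) = 1/(-51) = -1/51 ≈ -0.019608)
R(h, Y) = 15 (R(h, Y) = -79 + 94 = 15)
V(v, z) = 1
p(d) = -1/51
(41933 + 21703)/(R(-170, -88) + p(V(11, -3))) = (41933 + 21703)/(15 - 1/51) = 63636/(764/51) = 63636*(51/764) = 811359/191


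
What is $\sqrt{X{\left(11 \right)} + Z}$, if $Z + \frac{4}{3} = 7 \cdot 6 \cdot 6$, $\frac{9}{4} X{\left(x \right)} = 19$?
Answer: $\frac{2 \sqrt{583}}{3} \approx 16.097$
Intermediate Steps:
$X{\left(x \right)} = \frac{76}{9}$ ($X{\left(x \right)} = \frac{4}{9} \cdot 19 = \frac{76}{9}$)
$Z = \frac{752}{3}$ ($Z = - \frac{4}{3} + 7 \cdot 6 \cdot 6 = - \frac{4}{3} + 42 \cdot 6 = - \frac{4}{3} + 252 = \frac{752}{3} \approx 250.67$)
$\sqrt{X{\left(11 \right)} + Z} = \sqrt{\frac{76}{9} + \frac{752}{3}} = \sqrt{\frac{2332}{9}} = \frac{2 \sqrt{583}}{3}$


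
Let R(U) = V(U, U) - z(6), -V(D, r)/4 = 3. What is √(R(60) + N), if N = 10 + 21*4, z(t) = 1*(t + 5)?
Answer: √71 ≈ 8.4261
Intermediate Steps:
z(t) = 5 + t (z(t) = 1*(5 + t) = 5 + t)
V(D, r) = -12 (V(D, r) = -4*3 = -12)
R(U) = -23 (R(U) = -12 - (5 + 6) = -12 - 1*11 = -12 - 11 = -23)
N = 94 (N = 10 + 84 = 94)
√(R(60) + N) = √(-23 + 94) = √71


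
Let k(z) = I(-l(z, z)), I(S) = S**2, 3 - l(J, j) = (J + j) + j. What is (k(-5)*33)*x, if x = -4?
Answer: -42768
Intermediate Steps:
l(J, j) = 3 - J - 2*j (l(J, j) = 3 - ((J + j) + j) = 3 - (J + 2*j) = 3 + (-J - 2*j) = 3 - J - 2*j)
k(z) = (-3 + 3*z)**2 (k(z) = (-(3 - z - 2*z))**2 = (-(3 - 3*z))**2 = (-3 + 3*z)**2)
(k(-5)*33)*x = ((9*(-1 - 5)**2)*33)*(-4) = ((9*(-6)**2)*33)*(-4) = ((9*36)*33)*(-4) = (324*33)*(-4) = 10692*(-4) = -42768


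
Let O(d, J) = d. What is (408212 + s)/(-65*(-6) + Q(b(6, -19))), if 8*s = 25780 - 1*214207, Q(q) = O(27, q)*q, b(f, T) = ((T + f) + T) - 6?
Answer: -3077269/5088 ≈ -604.81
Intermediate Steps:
b(f, T) = -6 + f + 2*T (b(f, T) = (f + 2*T) - 6 = -6 + f + 2*T)
Q(q) = 27*q
s = -188427/8 (s = (25780 - 1*214207)/8 = (25780 - 214207)/8 = (⅛)*(-188427) = -188427/8 ≈ -23553.)
(408212 + s)/(-65*(-6) + Q(b(6, -19))) = (408212 - 188427/8)/(-65*(-6) + 27*(-6 + 6 + 2*(-19))) = 3077269/(8*(390 + 27*(-6 + 6 - 38))) = 3077269/(8*(390 + 27*(-38))) = 3077269/(8*(390 - 1026)) = (3077269/8)/(-636) = (3077269/8)*(-1/636) = -3077269/5088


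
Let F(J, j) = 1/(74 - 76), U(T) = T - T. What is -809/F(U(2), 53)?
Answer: 1618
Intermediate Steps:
U(T) = 0
F(J, j) = -1/2 (F(J, j) = 1/(-2) = -1/2)
-809/F(U(2), 53) = -809/(-1/2) = -809*(-2) = 1618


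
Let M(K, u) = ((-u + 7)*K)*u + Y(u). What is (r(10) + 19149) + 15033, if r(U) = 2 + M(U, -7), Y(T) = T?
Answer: 33197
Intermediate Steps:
M(K, u) = u + K*u*(7 - u) (M(K, u) = ((-u + 7)*K)*u + u = ((7 - u)*K)*u + u = (K*(7 - u))*u + u = K*u*(7 - u) + u = u + K*u*(7 - u))
r(U) = -5 - 98*U (r(U) = 2 - 7*(1 + 7*U - 1*U*(-7)) = 2 - 7*(1 + 7*U + 7*U) = 2 - 7*(1 + 14*U) = 2 + (-7 - 98*U) = -5 - 98*U)
(r(10) + 19149) + 15033 = ((-5 - 98*10) + 19149) + 15033 = ((-5 - 980) + 19149) + 15033 = (-985 + 19149) + 15033 = 18164 + 15033 = 33197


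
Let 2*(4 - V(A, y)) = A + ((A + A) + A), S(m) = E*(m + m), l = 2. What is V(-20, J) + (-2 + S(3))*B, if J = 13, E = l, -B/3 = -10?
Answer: 344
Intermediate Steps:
B = 30 (B = -3*(-10) = 30)
E = 2
S(m) = 4*m (S(m) = 2*(m + m) = 2*(2*m) = 4*m)
V(A, y) = 4 - 2*A (V(A, y) = 4 - (A + ((A + A) + A))/2 = 4 - (A + (2*A + A))/2 = 4 - (A + 3*A)/2 = 4 - 2*A)
V(-20, J) + (-2 + S(3))*B = (4 - 2*(-20)) + (-2 + 4*3)*30 = (4 + 40) + (-2 + 12)*30 = 44 + 10*30 = 44 + 300 = 344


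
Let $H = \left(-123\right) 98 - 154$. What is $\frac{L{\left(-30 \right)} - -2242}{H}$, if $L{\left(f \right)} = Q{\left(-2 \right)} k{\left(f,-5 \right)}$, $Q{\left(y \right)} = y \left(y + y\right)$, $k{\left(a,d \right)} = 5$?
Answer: $- \frac{163}{872} \approx -0.18693$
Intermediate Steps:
$H = -12208$ ($H = -12054 - 154 = -12208$)
$Q{\left(y \right)} = 2 y^{2}$ ($Q{\left(y \right)} = y 2 y = 2 y^{2}$)
$L{\left(f \right)} = 40$ ($L{\left(f \right)} = 2 \left(-2\right)^{2} \cdot 5 = 2 \cdot 4 \cdot 5 = 8 \cdot 5 = 40$)
$\frac{L{\left(-30 \right)} - -2242}{H} = \frac{40 - -2242}{-12208} = \left(40 + 2242\right) \left(- \frac{1}{12208}\right) = 2282 \left(- \frac{1}{12208}\right) = - \frac{163}{872}$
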